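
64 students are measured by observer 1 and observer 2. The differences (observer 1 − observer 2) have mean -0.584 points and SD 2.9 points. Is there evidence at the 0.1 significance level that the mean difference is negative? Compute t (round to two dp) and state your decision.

t = -1.61; reject H0

H0: μ_d = 0; H1: μ_d < 0 (paired t-test on the differences, left-tailed).
t = d̄/(s_d/√n) = -0.584/(2.9/√64) = -1.61
df = n − 1 = 63
p-value = P(T ≤ -1.61) ≈ 0.056
Since p ≈ 0.056 < α = 0.1, reject H0; the data support H1.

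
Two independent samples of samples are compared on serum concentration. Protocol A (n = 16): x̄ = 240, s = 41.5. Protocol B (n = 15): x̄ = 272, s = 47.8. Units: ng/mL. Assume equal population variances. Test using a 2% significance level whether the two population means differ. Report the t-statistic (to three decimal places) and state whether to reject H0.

t = -1.994; fail to reject H0

Let group 1 = protocol A, group 2 = protocol B. H0: μ_1 = μ_2; H1: μ_1 ≠ μ_2 (two-sample pooled-variance t-test, two-sided).
s_p² = [(16−1)·41.5² + (15−1)·47.8²]/(16+15−2) = 1993.85
t = (240 − 272)/√[1993.85·(1/16 + 1/15)] = -1.994
df = n₁ + n₂ − 2 = 29
Two-sided p-value ≈ 0.0556
Since p ≈ 0.0556 > α = 0.02, fail to reject H0; the data do not provide sufficient evidence against H0.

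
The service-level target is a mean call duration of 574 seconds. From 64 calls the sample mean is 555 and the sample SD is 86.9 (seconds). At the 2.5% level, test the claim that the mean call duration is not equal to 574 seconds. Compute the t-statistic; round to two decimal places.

H0: μ = 574; H1: μ ≠ 574 (one-sample t-test, two-sided).
t = (x̄ − μ₀)/(s/√n) = (555 − 574)/(86.9/√64) = -1.75
df = n − 1 = 63
Two-sided p-value ≈ 0.0851
Since p ≈ 0.0851 > α = 0.025, fail to reject H0; the evidence is not statistically significant.

-1.75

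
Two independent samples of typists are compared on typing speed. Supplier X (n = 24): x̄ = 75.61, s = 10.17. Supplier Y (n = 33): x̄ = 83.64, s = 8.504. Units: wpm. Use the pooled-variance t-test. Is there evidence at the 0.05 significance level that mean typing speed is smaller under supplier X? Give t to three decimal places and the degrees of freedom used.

t = -3.240, df = 55

Let group 1 = supplier X, group 2 = supplier Y. H0: μ_1 = μ_2; H1: μ_1 < μ_2 (two-sample pooled-variance t-test, left-tailed).
s_p² = [(24−1)·10.17² + (33−1)·8.504²]/(24+33−2) = 85.328
t = (75.61 − 83.64)/√[85.328·(1/24 + 1/33)] = -3.240
df = n₁ + n₂ − 2 = 55
p-value = P(T ≤ -3.240) ≈ 0.0010
Since p ≈ 0.0010 < α = 0.05, reject H0; the data support H1.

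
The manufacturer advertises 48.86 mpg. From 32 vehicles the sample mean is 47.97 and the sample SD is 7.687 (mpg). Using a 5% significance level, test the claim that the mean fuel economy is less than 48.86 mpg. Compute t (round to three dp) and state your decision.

t = -0.655; fail to reject H0

H0: μ = 48.86; H1: μ < 48.86 (one-sample t-test, left-tailed).
t = (x̄ − μ₀)/(s/√n) = (47.97 − 48.86)/(7.687/√32) = -0.655
df = n − 1 = 31
p-value = P(T ≤ -0.655) ≈ 0.2587
Since p ≈ 0.2587 > α = 0.05, fail to reject H0; the evidence is not statistically significant.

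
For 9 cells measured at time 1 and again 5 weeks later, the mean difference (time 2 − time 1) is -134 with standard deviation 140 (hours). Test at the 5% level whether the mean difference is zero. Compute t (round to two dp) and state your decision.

H0: μ_d = 0; H1: μ_d ≠ 0 (paired t-test on the differences, two-sided).
t = d̄/(s_d/√n) = -134/(140/√9) = -2.87
df = n − 1 = 8
Two-sided p-value ≈ 0.0208
Since p ≈ 0.0208 < α = 0.05, reject H0; the evidence is statistically significant.

t = -2.87; reject H0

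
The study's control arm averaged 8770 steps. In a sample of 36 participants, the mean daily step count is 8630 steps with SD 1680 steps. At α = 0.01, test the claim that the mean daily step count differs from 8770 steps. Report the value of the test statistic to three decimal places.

-0.500

H0: μ = 8770; H1: μ ≠ 8770 (one-sample t-test, two-sided).
t = (x̄ − μ₀)/(s/√n) = (8630 − 8770)/(1680/√36) = -0.500
df = n − 1 = 35
Two-sided p-value ≈ 0.6202
Since p ≈ 0.6202 > α = 0.01, fail to reject H0; the evidence is not statistically significant.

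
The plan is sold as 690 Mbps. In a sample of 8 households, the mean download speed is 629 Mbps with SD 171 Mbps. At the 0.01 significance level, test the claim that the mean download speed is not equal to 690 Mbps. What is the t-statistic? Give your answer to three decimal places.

H0: μ = 690; H1: μ ≠ 690 (one-sample t-test, two-sided).
t = (x̄ − μ₀)/(s/√n) = (629 − 690)/(171/√8) = -1.009
df = n − 1 = 7
Two-sided p-value ≈ 0.347
Since p ≈ 0.347 > α = 0.01, fail to reject H0; the evidence is not statistically significant.

-1.009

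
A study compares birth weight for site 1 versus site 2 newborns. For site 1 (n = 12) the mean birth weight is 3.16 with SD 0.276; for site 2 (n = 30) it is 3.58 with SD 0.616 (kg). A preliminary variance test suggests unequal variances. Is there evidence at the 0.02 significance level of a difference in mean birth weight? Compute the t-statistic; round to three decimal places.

Let group 1 = site 1, group 2 = site 2. H0: μ_1 = μ_2; H1: μ_1 ≠ μ_2 (Welch's two-sample t-test, two-sided).
t = (x̄_1 − x̄_2)/√(s_1²/n_1 + s_2²/n_2) = (3.16 − 3.58)/√(0.276²/12 + 0.616²/30) = -3.047
Welch–Satterthwaite df ≈ 39.31
Two-sided p-value ≈ 0.0041
Since p ≈ 0.0041 < α = 0.02, reject H0; the evidence is statistically significant.

-3.047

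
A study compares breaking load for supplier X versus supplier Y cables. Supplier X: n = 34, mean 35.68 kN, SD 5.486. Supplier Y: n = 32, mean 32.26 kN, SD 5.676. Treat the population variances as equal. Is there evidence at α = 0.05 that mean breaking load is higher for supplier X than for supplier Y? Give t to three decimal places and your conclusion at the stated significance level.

Let group 1 = supplier X, group 2 = supplier Y. H0: μ_1 = μ_2; H1: μ_1 > μ_2 (two-sample pooled-variance t-test, right-tailed).
s_p² = [(34−1)·5.486² + (32−1)·5.676²]/(34+32−2) = 31.1234
t = (35.68 − 32.26)/√[31.1234·(1/34 + 1/32)] = 2.489
df = n₁ + n₂ − 2 = 64
p-value = P(T ≥ 2.489) ≈ 0.0077
Since p ≈ 0.0077 < α = 0.05, reject H0; the data support H1.

t = 2.489; reject H0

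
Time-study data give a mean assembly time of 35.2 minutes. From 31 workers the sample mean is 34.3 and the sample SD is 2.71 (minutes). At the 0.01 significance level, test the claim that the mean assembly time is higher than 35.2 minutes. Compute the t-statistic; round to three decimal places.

H0: μ = 35.2; H1: μ > 35.2 (one-sample t-test, right-tailed).
t = (x̄ − μ₀)/(s/√n) = (34.3 − 35.2)/(2.71/√31) = -1.849
df = n − 1 = 30
p-value = P(T ≥ -1.849) ≈ 0.9628
Since p ≈ 0.9628 > α = 0.01, fail to reject H0; the data do not provide sufficient evidence against H0.

-1.849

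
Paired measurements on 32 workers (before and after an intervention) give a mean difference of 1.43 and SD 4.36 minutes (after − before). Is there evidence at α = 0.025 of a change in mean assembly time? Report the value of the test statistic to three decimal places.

1.855

H0: μ_d = 0; H1: μ_d ≠ 0 (paired t-test on the differences, two-sided).
t = d̄/(s_d/√n) = 1.43/(4.36/√32) = 1.855
df = n − 1 = 31
Two-sided p-value ≈ 0.0731
Since p ≈ 0.0731 > α = 0.025, fail to reject H0; the data do not provide sufficient evidence against H0.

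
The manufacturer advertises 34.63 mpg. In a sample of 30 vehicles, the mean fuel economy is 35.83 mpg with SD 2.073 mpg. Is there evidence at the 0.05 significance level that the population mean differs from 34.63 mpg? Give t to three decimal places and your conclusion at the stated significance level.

t = 3.171; reject H0

H0: μ = 34.63; H1: μ ≠ 34.63 (one-sample t-test, two-sided).
t = (x̄ − μ₀)/(s/√n) = (35.83 − 34.63)/(2.073/√30) = 3.171
df = n − 1 = 29
Two-sided p-value ≈ 0.0036
Since p ≈ 0.0036 < α = 0.05, reject H0; the evidence is statistically significant.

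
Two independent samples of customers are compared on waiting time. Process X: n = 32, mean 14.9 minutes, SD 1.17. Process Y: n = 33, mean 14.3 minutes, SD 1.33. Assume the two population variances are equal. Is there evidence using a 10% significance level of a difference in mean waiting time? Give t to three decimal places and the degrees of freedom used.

Let group 1 = process X, group 2 = process Y. H0: μ_1 = μ_2; H1: μ_1 ≠ μ_2 (two-sample pooled-variance t-test, two-sided).
s_p² = [(32−1)·1.17² + (33−1)·1.33²]/(32+33−2) = 1.57207
t = (14.9 − 14.3)/√[1.57207·(1/32 + 1/33)] = 1.929
df = n₁ + n₂ − 2 = 63
Two-sided p-value ≈ 0.0583
Since p ≈ 0.0583 < α = 0.1, reject H0; the data support H1.

t = 1.929, df = 63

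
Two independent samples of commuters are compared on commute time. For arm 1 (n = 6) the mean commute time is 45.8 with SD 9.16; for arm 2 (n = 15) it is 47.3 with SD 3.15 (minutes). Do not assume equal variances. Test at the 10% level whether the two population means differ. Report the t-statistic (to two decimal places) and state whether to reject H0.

t = -0.39; fail to reject H0

Let group 1 = arm 1, group 2 = arm 2. H0: μ_1 = μ_2; H1: μ_1 ≠ μ_2 (Welch's two-sample t-test, two-sided).
t = (x̄_1 − x̄_2)/√(s_1²/n_1 + s_2²/n_2) = (45.8 − 47.3)/√(9.16²/6 + 3.15²/15) = -0.39
Welch–Satterthwaite df ≈ 5.48
Two-sided p-value ≈ 0.710
Since p ≈ 0.710 > α = 0.1, fail to reject H0; the data do not provide sufficient evidence against H0.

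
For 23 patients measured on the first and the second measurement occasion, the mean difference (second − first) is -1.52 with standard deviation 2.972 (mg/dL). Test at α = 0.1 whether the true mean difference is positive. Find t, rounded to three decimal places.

H0: μ_d = 0; H1: μ_d > 0 (paired t-test on the differences, right-tailed).
t = d̄/(s_d/√n) = -1.52/(2.972/√23) = -2.453
df = n − 1 = 22
p-value = P(T ≥ -2.453) ≈ 0.9887
Since p ≈ 0.9887 > α = 0.1, fail to reject H0; the evidence is not statistically significant.

-2.453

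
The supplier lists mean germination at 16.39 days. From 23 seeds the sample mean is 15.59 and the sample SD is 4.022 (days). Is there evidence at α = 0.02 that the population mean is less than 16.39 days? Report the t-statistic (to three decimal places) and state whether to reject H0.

t = -0.954; fail to reject H0

H0: μ = 16.39; H1: μ < 16.39 (one-sample t-test, left-tailed).
t = (x̄ − μ₀)/(s/√n) = (15.59 − 16.39)/(4.022/√23) = -0.954
df = n − 1 = 22
p-value = P(T ≤ -0.954) ≈ 0.1752
Since p ≈ 0.1752 > α = 0.02, fail to reject H0; the evidence is not statistically significant.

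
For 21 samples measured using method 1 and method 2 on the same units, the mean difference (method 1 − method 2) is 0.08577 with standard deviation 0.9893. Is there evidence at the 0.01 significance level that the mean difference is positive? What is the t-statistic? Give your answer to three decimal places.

H0: μ_d = 0; H1: μ_d > 0 (paired t-test on the differences, right-tailed).
t = d̄/(s_d/√n) = 0.08577/(0.9893/√21) = 0.397
df = n − 1 = 20
p-value = P(T ≥ 0.397) ≈ 0.3477
Since p ≈ 0.3477 > α = 0.01, fail to reject H0; the data do not provide sufficient evidence against H0.

0.397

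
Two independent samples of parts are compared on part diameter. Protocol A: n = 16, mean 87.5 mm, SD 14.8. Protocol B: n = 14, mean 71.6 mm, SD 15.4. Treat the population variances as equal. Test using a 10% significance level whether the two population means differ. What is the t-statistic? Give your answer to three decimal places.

Let group 1 = protocol A, group 2 = protocol B. H0: μ_1 = μ_2; H1: μ_1 ≠ μ_2 (two-sample pooled-variance t-test, two-sided).
s_p² = [(16−1)·14.8² + (14−1)·15.4²]/(16+14−2) = 227.453
t = (87.5 − 71.6)/√[227.453·(1/16 + 1/14)] = 2.881
df = n₁ + n₂ − 2 = 28
Two-sided p-value ≈ 0.0075
Since p ≈ 0.0075 < α = 0.1, reject H0; the data support H1.

2.881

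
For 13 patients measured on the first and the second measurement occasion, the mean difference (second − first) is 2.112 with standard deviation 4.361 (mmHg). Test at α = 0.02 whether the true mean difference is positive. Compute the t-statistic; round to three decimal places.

H0: μ_d = 0; H1: μ_d > 0 (paired t-test on the differences, right-tailed).
t = d̄/(s_d/√n) = 2.112/(4.361/√13) = 1.746
df = n − 1 = 12
p-value = P(T ≥ 1.746) ≈ 0.053
Since p ≈ 0.053 > α = 0.02, fail to reject H0; the data do not provide sufficient evidence against H0.

1.746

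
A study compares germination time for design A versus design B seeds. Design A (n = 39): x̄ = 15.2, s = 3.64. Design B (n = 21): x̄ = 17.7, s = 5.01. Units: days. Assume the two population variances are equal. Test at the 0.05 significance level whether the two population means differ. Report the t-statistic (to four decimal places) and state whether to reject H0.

t = -2.2184; reject H0

Let group 1 = design A, group 2 = design B. H0: μ_1 = μ_2; H1: μ_1 ≠ μ_2 (two-sample pooled-variance t-test, two-sided).
s_p² = [(39−1)·3.64² + (21−1)·5.01²]/(39+21−2) = 17.336
t = (15.2 − 17.7)/√[17.336·(1/39 + 1/21)] = -2.2184
df = n₁ + n₂ − 2 = 58
Two-sided p-value ≈ 0.030
Since p ≈ 0.030 < α = 0.05, reject H0; the data support H1.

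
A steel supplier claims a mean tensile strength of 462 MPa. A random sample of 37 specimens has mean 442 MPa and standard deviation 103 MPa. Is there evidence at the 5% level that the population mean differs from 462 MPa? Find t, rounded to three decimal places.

-1.181

H0: μ = 462; H1: μ ≠ 462 (one-sample t-test, two-sided).
t = (x̄ − μ₀)/(s/√n) = (442 − 462)/(103/√37) = -1.181
df = n − 1 = 36
Two-sided p-value ≈ 0.245
Since p ≈ 0.245 > α = 0.05, fail to reject H0; the data do not provide sufficient evidence against H0.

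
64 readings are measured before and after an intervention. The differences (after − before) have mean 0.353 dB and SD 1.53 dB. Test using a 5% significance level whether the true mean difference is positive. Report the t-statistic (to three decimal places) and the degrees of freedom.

H0: μ_d = 0; H1: μ_d > 0 (paired t-test on the differences, right-tailed).
t = d̄/(s_d/√n) = 0.353/(1.53/√64) = 1.846
df = n − 1 = 63
p-value = P(T ≥ 1.846) ≈ 0.035
Since p ≈ 0.035 < α = 0.05, reject H0; the evidence is statistically significant.

t = 1.846, df = 63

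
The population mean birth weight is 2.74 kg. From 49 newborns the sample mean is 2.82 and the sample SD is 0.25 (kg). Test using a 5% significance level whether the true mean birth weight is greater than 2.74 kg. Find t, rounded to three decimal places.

H0: μ = 2.74; H1: μ > 2.74 (one-sample t-test, right-tailed).
t = (x̄ − μ₀)/(s/√n) = (2.82 − 2.74)/(0.25/√49) = 2.240
df = n − 1 = 48
p-value = P(T ≥ 2.240) ≈ 0.0149
Since p ≈ 0.0149 < α = 0.05, reject H0; the data support H1.

2.240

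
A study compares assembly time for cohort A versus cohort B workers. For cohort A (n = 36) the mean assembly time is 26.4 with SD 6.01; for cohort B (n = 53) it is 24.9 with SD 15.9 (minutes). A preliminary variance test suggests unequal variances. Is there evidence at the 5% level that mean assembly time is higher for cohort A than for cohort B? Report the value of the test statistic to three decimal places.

0.624

Let group 1 = cohort A, group 2 = cohort B. H0: μ_1 = μ_2; H1: μ_1 > μ_2 (Welch's two-sample t-test, right-tailed).
t = (x̄_1 − x̄_2)/√(s_1²/n_1 + s_2²/n_2) = (26.4 − 24.9)/√(6.01²/36 + 15.9²/53) = 0.624
Welch–Satterthwaite df ≈ 71.48
p-value = P(T ≥ 0.624) ≈ 0.267
Since p ≈ 0.267 > α = 0.05, fail to reject H0; the data do not provide sufficient evidence against H0.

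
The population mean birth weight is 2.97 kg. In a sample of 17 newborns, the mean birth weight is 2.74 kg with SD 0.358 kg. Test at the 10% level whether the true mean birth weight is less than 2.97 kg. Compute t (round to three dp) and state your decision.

t = -2.649; reject H0

H0: μ = 2.97; H1: μ < 2.97 (one-sample t-test, left-tailed).
t = (x̄ − μ₀)/(s/√n) = (2.74 − 2.97)/(0.358/√17) = -2.649
df = n − 1 = 16
p-value = P(T ≤ -2.649) ≈ 0.009
Since p ≈ 0.009 < α = 0.1, reject H0; the evidence is statistically significant.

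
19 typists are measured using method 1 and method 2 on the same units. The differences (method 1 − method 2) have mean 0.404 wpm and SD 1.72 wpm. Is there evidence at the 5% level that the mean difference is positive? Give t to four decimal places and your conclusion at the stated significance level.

t = 1.0238; fail to reject H0

H0: μ_d = 0; H1: μ_d > 0 (paired t-test on the differences, right-tailed).
t = d̄/(s_d/√n) = 0.404/(1.72/√19) = 1.0238
df = n − 1 = 18
p-value = P(T ≥ 1.0238) ≈ 0.160
Since p ≈ 0.160 > α = 0.05, fail to reject H0; the evidence is not statistically significant.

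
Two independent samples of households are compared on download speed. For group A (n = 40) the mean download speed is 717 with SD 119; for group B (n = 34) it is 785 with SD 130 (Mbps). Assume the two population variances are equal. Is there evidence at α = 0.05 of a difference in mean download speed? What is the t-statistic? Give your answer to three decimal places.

-2.348

Let group 1 = group A, group 2 = group B. H0: μ_1 = μ_2; H1: μ_1 ≠ μ_2 (two-sample pooled-variance t-test, two-sided).
s_p² = [(40−1)·119² + (34−1)·130²]/(40+34−2) = 15416.4
t = (717 − 785)/√[15416.4·(1/40 + 1/34)] = -2.348
df = n₁ + n₂ − 2 = 72
Two-sided p-value ≈ 0.022
Since p ≈ 0.022 < α = 0.05, reject H0; the data support H1.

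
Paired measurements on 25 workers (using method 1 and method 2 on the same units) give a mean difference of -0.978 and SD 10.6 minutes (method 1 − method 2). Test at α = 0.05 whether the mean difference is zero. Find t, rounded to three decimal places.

H0: μ_d = 0; H1: μ_d ≠ 0 (paired t-test on the differences, two-sided).
t = d̄/(s_d/√n) = -0.978/(10.6/√25) = -0.461
df = n − 1 = 24
Two-sided p-value ≈ 0.649
Since p ≈ 0.649 > α = 0.05, fail to reject H0; the data do not provide sufficient evidence against H0.

-0.461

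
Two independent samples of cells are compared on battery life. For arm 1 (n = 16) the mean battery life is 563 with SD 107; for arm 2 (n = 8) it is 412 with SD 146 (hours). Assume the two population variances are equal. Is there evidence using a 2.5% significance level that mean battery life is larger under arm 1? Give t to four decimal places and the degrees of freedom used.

t = 2.8872, df = 22

Let group 1 = arm 1, group 2 = arm 2. H0: μ_1 = μ_2; H1: μ_1 > μ_2 (two-sample pooled-variance t-test, right-tailed).
s_p² = [(16−1)·107² + (8−1)·146²]/(16+8−2) = 14588.5
t = (563 − 412)/√[14588.5·(1/16 + 1/8)] = 2.8872
df = n₁ + n₂ − 2 = 22
p-value = P(T ≥ 2.8872) ≈ 0.0043
Since p ≈ 0.0043 < α = 0.025, reject H0; the data support H1.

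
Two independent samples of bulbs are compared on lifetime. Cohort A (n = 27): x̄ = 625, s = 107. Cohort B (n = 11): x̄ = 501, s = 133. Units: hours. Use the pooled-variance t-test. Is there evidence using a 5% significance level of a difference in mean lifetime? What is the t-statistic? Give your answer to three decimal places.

3.019

Let group 1 = cohort A, group 2 = cohort B. H0: μ_1 = μ_2; H1: μ_1 ≠ μ_2 (two-sample pooled-variance t-test, two-sided).
s_p² = [(27−1)·107² + (11−1)·133²]/(27+11−2) = 13182.3
t = (625 − 501)/√[13182.3·(1/27 + 1/11)] = 3.019
df = n₁ + n₂ − 2 = 36
Two-sided p-value ≈ 0.0046
Since p ≈ 0.0046 < α = 0.05, reject H0; the evidence is statistically significant.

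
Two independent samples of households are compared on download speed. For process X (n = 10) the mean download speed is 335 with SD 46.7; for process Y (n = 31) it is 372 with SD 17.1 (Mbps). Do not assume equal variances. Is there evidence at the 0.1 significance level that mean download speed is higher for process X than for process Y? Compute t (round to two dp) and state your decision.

t = -2.45; fail to reject H0

Let group 1 = process X, group 2 = process Y. H0: μ_1 = μ_2; H1: μ_1 > μ_2 (Welch's two-sample t-test, right-tailed).
t = (x̄_1 − x̄_2)/√(s_1²/n_1 + s_2²/n_2) = (335 − 372)/√(46.7²/10 + 17.1²/31) = -2.45
Welch–Satterthwaite df ≈ 9.79
p-value = P(T ≥ -2.45) ≈ 0.983
Since p ≈ 0.983 > α = 0.1, fail to reject H0; the evidence is not statistically significant.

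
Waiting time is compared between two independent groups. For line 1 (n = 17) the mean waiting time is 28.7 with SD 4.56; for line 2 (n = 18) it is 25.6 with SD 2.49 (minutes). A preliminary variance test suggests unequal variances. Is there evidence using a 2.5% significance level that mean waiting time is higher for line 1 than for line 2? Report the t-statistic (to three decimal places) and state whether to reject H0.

t = 2.476; reject H0

Let group 1 = line 1, group 2 = line 2. H0: μ_1 = μ_2; H1: μ_1 > μ_2 (Welch's two-sample t-test, right-tailed).
t = (x̄_1 − x̄_2)/√(s_1²/n_1 + s_2²/n_2) = (28.7 − 25.6)/√(4.56²/17 + 2.49²/18) = 2.476
Welch–Satterthwaite df ≈ 24.46
p-value = P(T ≥ 2.476) ≈ 0.010
Since p ≈ 0.010 < α = 0.025, reject H0; the data support H1.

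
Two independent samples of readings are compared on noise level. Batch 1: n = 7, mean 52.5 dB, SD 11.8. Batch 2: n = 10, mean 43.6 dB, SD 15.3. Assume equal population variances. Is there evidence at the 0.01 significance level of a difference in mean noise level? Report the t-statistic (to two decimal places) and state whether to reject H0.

Let group 1 = batch 1, group 2 = batch 2. H0: μ_1 = μ_2; H1: μ_1 ≠ μ_2 (two-sample pooled-variance t-test, two-sided).
s_p² = [(7−1)·11.8² + (10−1)·15.3²]/(7+10−2) = 196.15
t = (52.5 − 43.6)/√[196.15·(1/7 + 1/10)] = 1.29
df = n₁ + n₂ − 2 = 15
Two-sided p-value ≈ 0.217
Since p ≈ 0.217 > α = 0.01, fail to reject H0; the data do not provide sufficient evidence against H0.

t = 1.29; fail to reject H0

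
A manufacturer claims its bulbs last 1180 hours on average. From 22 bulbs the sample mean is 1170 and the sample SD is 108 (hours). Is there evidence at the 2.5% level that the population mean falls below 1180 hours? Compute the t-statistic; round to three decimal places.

H0: μ = 1180; H1: μ < 1180 (one-sample t-test, left-tailed).
t = (x̄ − μ₀)/(s/√n) = (1170 − 1180)/(108/√22) = -0.434
df = n − 1 = 21
p-value = P(T ≤ -0.434) ≈ 0.334
Since p ≈ 0.334 > α = 0.025, fail to reject H0; the data do not provide sufficient evidence against H0.

-0.434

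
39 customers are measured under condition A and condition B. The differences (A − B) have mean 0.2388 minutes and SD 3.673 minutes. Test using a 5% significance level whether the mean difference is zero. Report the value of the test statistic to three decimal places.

H0: μ_d = 0; H1: μ_d ≠ 0 (paired t-test on the differences, two-sided).
t = d̄/(s_d/√n) = 0.2388/(3.673/√39) = 0.406
df = n − 1 = 38
Two-sided p-value ≈ 0.6870
Since p ≈ 0.6870 > α = 0.05, fail to reject H0; the data do not provide sufficient evidence against H0.

0.406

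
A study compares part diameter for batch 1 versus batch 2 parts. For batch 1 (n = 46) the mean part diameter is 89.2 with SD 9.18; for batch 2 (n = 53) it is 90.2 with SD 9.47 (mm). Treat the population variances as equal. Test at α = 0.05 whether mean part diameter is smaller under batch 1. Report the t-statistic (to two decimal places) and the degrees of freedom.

Let group 1 = batch 1, group 2 = batch 2. H0: μ_1 = μ_2; H1: μ_1 < μ_2 (two-sample pooled-variance t-test, left-tailed).
s_p² = [(46−1)·9.18² + (53−1)·9.47²]/(46+53−2) = 87.1718
t = (89.2 − 90.2)/√[87.1718·(1/46 + 1/53)] = -0.53
df = n₁ + n₂ − 2 = 97
p-value = P(T ≤ -0.53) ≈ 0.2981
Since p ≈ 0.2981 > α = 0.05, fail to reject H0; the evidence is not statistically significant.

t = -0.53, df = 97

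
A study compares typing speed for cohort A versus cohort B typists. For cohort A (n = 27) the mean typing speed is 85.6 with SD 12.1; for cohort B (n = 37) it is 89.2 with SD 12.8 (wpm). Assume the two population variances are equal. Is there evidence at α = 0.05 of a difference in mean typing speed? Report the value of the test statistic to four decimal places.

-1.1368

Let group 1 = cohort A, group 2 = cohort B. H0: μ_1 = μ_2; H1: μ_1 ≠ μ_2 (two-sample pooled-variance t-test, two-sided).
s_p² = [(27−1)·12.1² + (37−1)·12.8²]/(27+37−2) = 156.531
t = (85.6 − 89.2)/√[156.531·(1/27 + 1/37)] = -1.1368
df = n₁ + n₂ − 2 = 62
Two-sided p-value ≈ 0.2600
Since p ≈ 0.2600 > α = 0.05, fail to reject H0; the evidence is not statistically significant.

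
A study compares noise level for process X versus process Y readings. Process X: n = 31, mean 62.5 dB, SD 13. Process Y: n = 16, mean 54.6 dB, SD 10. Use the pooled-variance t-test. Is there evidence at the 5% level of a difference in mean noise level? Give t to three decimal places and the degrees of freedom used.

Let group 1 = process X, group 2 = process Y. H0: μ_1 = μ_2; H1: μ_1 ≠ μ_2 (two-sample pooled-variance t-test, two-sided).
s_p² = [(31−1)·13² + (16−1)·10²]/(31+16−2) = 146
t = (62.5 − 54.6)/√[146·(1/31 + 1/16)] = 2.124
df = n₁ + n₂ − 2 = 45
Two-sided p-value ≈ 0.0392
Since p ≈ 0.0392 < α = 0.05, reject H0; the evidence is statistically significant.

t = 2.124, df = 45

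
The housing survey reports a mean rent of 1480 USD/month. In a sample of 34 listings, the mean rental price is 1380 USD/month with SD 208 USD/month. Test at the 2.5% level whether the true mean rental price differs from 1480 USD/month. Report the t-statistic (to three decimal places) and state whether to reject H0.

H0: μ = 1480; H1: μ ≠ 1480 (one-sample t-test, two-sided).
t = (x̄ − μ₀)/(s/√n) = (1380 − 1480)/(208/√34) = -2.803
df = n − 1 = 33
Two-sided p-value ≈ 0.0084
Since p ≈ 0.0084 < α = 0.025, reject H0; the evidence is statistically significant.

t = -2.803; reject H0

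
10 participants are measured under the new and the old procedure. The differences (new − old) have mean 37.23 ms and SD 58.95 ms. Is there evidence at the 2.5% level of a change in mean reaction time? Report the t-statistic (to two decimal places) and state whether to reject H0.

t = 2.00; fail to reject H0

H0: μ_d = 0; H1: μ_d ≠ 0 (paired t-test on the differences, two-sided).
t = d̄/(s_d/√n) = 37.23/(58.95/√10) = 2.00
df = n − 1 = 9
Two-sided p-value ≈ 0.0769
Since p ≈ 0.0769 > α = 0.025, fail to reject H0; the evidence is not statistically significant.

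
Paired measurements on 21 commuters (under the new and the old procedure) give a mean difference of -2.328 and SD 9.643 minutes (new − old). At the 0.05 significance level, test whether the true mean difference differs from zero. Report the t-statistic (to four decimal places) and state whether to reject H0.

H0: μ_d = 0; H1: μ_d ≠ 0 (paired t-test on the differences, two-sided).
t = d̄/(s_d/√n) = -2.328/(9.643/√21) = -1.1063
df = n − 1 = 20
Two-sided p-value ≈ 0.2817
Since p ≈ 0.2817 > α = 0.05, fail to reject H0; the data do not provide sufficient evidence against H0.

t = -1.1063; fail to reject H0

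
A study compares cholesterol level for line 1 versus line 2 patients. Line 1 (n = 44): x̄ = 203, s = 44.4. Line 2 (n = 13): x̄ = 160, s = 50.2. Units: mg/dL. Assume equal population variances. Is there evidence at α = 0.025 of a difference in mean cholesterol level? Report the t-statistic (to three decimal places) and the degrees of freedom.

t = 2.979, df = 55

Let group 1 = line 1, group 2 = line 2. H0: μ_1 = μ_2; H1: μ_1 ≠ μ_2 (two-sample pooled-variance t-test, two-sided).
s_p² = [(44−1)·44.4² + (13−1)·50.2²]/(44+13−2) = 2091.07
t = (203 − 160)/√[2091.07·(1/44 + 1/13)] = 2.979
df = n₁ + n₂ − 2 = 55
Two-sided p-value ≈ 0.0043
Since p ≈ 0.0043 < α = 0.025, reject H0; the data support H1.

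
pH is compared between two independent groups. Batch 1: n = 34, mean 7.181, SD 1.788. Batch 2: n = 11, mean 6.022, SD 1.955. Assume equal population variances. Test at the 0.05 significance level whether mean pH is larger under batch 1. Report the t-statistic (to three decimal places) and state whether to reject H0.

Let group 1 = batch 1, group 2 = batch 2. H0: μ_1 = μ_2; H1: μ_1 > μ_2 (two-sample pooled-variance t-test, right-tailed).
s_p² = [(34−1)·1.788² + (11−1)·1.955²]/(34+11−2) = 3.34231
t = (7.181 − 6.022)/√[3.34231·(1/34 + 1/11)] = 1.828
df = n₁ + n₂ − 2 = 43
p-value = P(T ≥ 1.828) ≈ 0.037
Since p ≈ 0.037 < α = 0.05, reject H0; the data support H1.

t = 1.828; reject H0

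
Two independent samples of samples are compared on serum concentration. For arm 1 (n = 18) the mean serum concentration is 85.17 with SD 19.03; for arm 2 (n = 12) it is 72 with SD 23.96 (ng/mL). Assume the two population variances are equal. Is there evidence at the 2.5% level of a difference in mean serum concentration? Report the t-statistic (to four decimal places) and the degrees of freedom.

Let group 1 = arm 1, group 2 = arm 2. H0: μ_1 = μ_2; H1: μ_1 ≠ μ_2 (two-sample pooled-variance t-test, two-sided).
s_p² = [(18−1)·19.03² + (12−1)·23.96²]/(18+12−2) = 445.403
t = (85.17 − 72)/√[445.403·(1/18 + 1/12)] = 1.6745
df = n₁ + n₂ − 2 = 28
Two-sided p-value ≈ 0.105
Since p ≈ 0.105 > α = 0.025, fail to reject H0; the evidence is not statistically significant.

t = 1.6745, df = 28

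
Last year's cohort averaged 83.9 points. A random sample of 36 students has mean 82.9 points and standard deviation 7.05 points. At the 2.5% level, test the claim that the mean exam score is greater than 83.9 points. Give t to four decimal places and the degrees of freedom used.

H0: μ = 83.9; H1: μ > 83.9 (one-sample t-test, right-tailed).
t = (x̄ − μ₀)/(s/√n) = (82.9 − 83.9)/(7.05/√36) = -0.8511
df = n − 1 = 35
p-value = P(T ≥ -0.8511) ≈ 0.7997
Since p ≈ 0.7997 > α = 0.025, fail to reject H0; the data do not provide sufficient evidence against H0.

t = -0.8511, df = 35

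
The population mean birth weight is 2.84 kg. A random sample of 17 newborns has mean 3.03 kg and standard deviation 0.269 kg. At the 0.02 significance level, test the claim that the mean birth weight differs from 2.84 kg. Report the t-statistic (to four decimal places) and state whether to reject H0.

H0: μ = 2.84; H1: μ ≠ 2.84 (one-sample t-test, two-sided).
t = (x̄ − μ₀)/(s/√n) = (3.03 − 2.84)/(0.269/√17) = 2.9122
df = n − 1 = 16
Two-sided p-value ≈ 0.0102
Since p ≈ 0.0102 < α = 0.02, reject H0; the evidence is statistically significant.

t = 2.9122; reject H0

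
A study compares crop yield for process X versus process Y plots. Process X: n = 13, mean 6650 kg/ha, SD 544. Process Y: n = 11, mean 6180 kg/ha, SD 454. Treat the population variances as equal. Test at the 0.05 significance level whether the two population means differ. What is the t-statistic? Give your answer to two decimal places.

Let group 1 = process X, group 2 = process Y. H0: μ_1 = μ_2; H1: μ_1 ≠ μ_2 (two-sample pooled-variance t-test, two-sided).
s_p² = [(13−1)·544² + (11−1)·454²]/(13+11−2) = 255109
t = (6650 − 6180)/√[255109·(1/13 + 1/11)] = 2.27
df = n₁ + n₂ − 2 = 22
Two-sided p-value ≈ 0.033
Since p ≈ 0.033 < α = 0.05, reject H0; the evidence is statistically significant.

2.27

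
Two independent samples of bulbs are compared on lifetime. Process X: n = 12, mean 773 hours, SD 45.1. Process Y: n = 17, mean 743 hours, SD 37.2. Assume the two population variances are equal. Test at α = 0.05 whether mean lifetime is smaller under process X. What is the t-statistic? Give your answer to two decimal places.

Let group 1 = process X, group 2 = process Y. H0: μ_1 = μ_2; H1: μ_1 < μ_2 (two-sample pooled-variance t-test, left-tailed).
s_p² = [(12−1)·45.1² + (17−1)·37.2²]/(12+17−2) = 1648.72
t = (773 − 743)/√[1648.72·(1/12 + 1/17)] = 1.96
df = n₁ + n₂ − 2 = 27
p-value = P(T ≤ 1.96) ≈ 0.9698
Since p ≈ 0.9698 > α = 0.05, fail to reject H0; the data do not provide sufficient evidence against H0.

1.96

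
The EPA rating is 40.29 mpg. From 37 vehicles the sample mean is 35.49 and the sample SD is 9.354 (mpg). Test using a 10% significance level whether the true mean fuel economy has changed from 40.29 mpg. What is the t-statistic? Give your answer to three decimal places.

-3.121

H0: μ = 40.29; H1: μ ≠ 40.29 (one-sample t-test, two-sided).
t = (x̄ − μ₀)/(s/√n) = (35.49 − 40.29)/(9.354/√37) = -3.121
df = n − 1 = 36
Two-sided p-value ≈ 0.0035
Since p ≈ 0.0035 < α = 0.1, reject H0; the data support H1.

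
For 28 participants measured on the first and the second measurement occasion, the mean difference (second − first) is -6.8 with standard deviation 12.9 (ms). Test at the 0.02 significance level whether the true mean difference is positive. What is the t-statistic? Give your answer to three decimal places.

-2.789

H0: μ_d = 0; H1: μ_d > 0 (paired t-test on the differences, right-tailed).
t = d̄/(s_d/√n) = -6.8/(12.9/√28) = -2.789
df = n − 1 = 27
p-value = P(T ≥ -2.789) ≈ 0.9952
Since p ≈ 0.9952 > α = 0.02, fail to reject H0; the evidence is not statistically significant.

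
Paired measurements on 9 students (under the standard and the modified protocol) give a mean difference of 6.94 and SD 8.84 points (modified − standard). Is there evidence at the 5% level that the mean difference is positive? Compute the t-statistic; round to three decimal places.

2.355

H0: μ_d = 0; H1: μ_d > 0 (paired t-test on the differences, right-tailed).
t = d̄/(s_d/√n) = 6.94/(8.84/√9) = 2.355
df = n − 1 = 8
p-value = P(T ≥ 2.355) ≈ 0.023
Since p ≈ 0.023 < α = 0.05, reject H0; the data support H1.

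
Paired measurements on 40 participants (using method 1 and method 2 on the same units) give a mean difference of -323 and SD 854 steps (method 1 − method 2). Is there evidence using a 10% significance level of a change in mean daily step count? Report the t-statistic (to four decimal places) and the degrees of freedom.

t = -2.3921, df = 39

H0: μ_d = 0; H1: μ_d ≠ 0 (paired t-test on the differences, two-sided).
t = d̄/(s_d/√n) = -323/(854/√40) = -2.3921
df = n − 1 = 39
Two-sided p-value ≈ 0.0217
Since p ≈ 0.0217 < α = 0.1, reject H0; the data support H1.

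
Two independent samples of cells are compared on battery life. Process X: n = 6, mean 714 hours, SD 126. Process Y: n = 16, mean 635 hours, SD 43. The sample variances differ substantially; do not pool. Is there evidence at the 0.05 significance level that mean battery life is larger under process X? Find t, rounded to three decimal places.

Let group 1 = process X, group 2 = process Y. H0: μ_1 = μ_2; H1: μ_1 > μ_2 (Welch's two-sample t-test, right-tailed).
t = (x̄_1 − x̄_2)/√(s_1²/n_1 + s_2²/n_2) = (714 − 635)/√(126²/6 + 43²/16) = 1.503
Welch–Satterthwaite df ≈ 5.44
p-value = P(T ≥ 1.503) ≈ 0.094
Since p ≈ 0.094 > α = 0.05, fail to reject H0; the evidence is not statistically significant.

1.503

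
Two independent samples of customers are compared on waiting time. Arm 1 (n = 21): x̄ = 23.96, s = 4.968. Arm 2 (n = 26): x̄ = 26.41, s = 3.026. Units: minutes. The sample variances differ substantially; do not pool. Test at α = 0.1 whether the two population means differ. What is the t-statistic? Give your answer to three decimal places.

-1.982

Let group 1 = arm 1, group 2 = arm 2. H0: μ_1 = μ_2; H1: μ_1 ≠ μ_2 (Welch's two-sample t-test, two-sided).
t = (x̄_1 − x̄_2)/√(s_1²/n_1 + s_2²/n_2) = (23.96 − 26.41)/√(4.968²/21 + 3.026²/26) = -1.982
Welch–Satterthwaite df ≈ 31.52
Two-sided p-value ≈ 0.056
Since p ≈ 0.056 < α = 0.1, reject H0; the data support H1.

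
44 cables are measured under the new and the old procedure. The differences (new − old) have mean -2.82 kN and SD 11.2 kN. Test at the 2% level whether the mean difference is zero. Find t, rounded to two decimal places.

H0: μ_d = 0; H1: μ_d ≠ 0 (paired t-test on the differences, two-sided).
t = d̄/(s_d/√n) = -2.82/(11.2/√44) = -1.67
df = n − 1 = 43
Two-sided p-value ≈ 0.1022
Since p ≈ 0.1022 > α = 0.02, fail to reject H0; the evidence is not statistically significant.

-1.67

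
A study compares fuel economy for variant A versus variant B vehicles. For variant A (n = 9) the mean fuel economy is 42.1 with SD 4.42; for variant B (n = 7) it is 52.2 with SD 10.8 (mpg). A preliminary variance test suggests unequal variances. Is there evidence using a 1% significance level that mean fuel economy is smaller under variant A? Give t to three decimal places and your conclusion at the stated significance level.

t = -2.327; fail to reject H0

Let group 1 = variant A, group 2 = variant B. H0: μ_1 = μ_2; H1: μ_1 < μ_2 (Welch's two-sample t-test, left-tailed).
t = (x̄_1 − x̄_2)/√(s_1²/n_1 + s_2²/n_2) = (42.1 − 52.2)/√(4.42²/9 + 10.8²/7) = -2.327
Welch–Satterthwaite df ≈ 7.57
p-value = P(T ≤ -2.327) ≈ 0.025
Since p ≈ 0.025 > α = 0.01, fail to reject H0; the data do not provide sufficient evidence against H0.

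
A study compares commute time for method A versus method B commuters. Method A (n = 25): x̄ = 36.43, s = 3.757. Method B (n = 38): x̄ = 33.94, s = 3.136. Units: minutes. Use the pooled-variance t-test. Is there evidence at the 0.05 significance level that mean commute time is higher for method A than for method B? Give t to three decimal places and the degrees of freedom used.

t = 2.849, df = 61

Let group 1 = method A, group 2 = method B. H0: μ_1 = μ_2; H1: μ_1 > μ_2 (two-sample pooled-variance t-test, right-tailed).
s_p² = [(25−1)·3.757² + (38−1)·3.136²]/(25+38−2) = 11.5186
t = (36.43 − 33.94)/√[11.5186·(1/25 + 1/38)] = 2.849
df = n₁ + n₂ − 2 = 61
p-value = P(T ≥ 2.849) ≈ 0.003
Since p ≈ 0.003 < α = 0.05, reject H0; the data support H1.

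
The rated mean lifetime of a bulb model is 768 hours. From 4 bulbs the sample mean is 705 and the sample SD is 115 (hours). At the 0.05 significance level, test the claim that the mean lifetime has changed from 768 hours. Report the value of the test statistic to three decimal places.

-1.096

H0: μ = 768; H1: μ ≠ 768 (one-sample t-test, two-sided).
t = (x̄ − μ₀)/(s/√n) = (705 − 768)/(115/√4) = -1.096
df = n − 1 = 3
Two-sided p-value ≈ 0.353
Since p ≈ 0.353 > α = 0.05, fail to reject H0; the evidence is not statistically significant.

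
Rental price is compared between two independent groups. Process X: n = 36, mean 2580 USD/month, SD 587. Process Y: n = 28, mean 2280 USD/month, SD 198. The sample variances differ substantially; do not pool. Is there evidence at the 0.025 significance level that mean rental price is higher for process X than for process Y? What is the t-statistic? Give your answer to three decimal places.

Let group 1 = process X, group 2 = process Y. H0: μ_1 = μ_2; H1: μ_1 > μ_2 (Welch's two-sample t-test, right-tailed).
t = (x̄_1 − x̄_2)/√(s_1²/n_1 + s_2²/n_2) = (2580 − 2280)/√(587²/36 + 198²/28) = 2.864
Welch–Satterthwaite df ≈ 44.75
p-value = P(T ≥ 2.864) ≈ 0.003
Since p ≈ 0.003 < α = 0.025, reject H0; the data support H1.

2.864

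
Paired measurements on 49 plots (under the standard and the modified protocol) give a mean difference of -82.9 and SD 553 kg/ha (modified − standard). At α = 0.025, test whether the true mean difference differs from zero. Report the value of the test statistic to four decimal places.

-1.0494

H0: μ_d = 0; H1: μ_d ≠ 0 (paired t-test on the differences, two-sided).
t = d̄/(s_d/√n) = -82.9/(553/√49) = -1.0494
df = n − 1 = 48
Two-sided p-value ≈ 0.2993
Since p ≈ 0.2993 > α = 0.025, fail to reject H0; the data do not provide sufficient evidence against H0.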